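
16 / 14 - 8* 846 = -47368 / 7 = -6766.86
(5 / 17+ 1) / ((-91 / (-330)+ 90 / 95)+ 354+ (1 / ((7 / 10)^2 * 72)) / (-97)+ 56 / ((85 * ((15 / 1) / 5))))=983443230 / 270112584947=0.00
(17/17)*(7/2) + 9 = 25/2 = 12.50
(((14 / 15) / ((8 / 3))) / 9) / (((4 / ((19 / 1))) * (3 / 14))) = 931 / 1080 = 0.86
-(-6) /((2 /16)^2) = 384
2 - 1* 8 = -6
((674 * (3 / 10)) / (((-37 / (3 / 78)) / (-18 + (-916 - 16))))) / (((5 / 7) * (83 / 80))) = 10757040 / 39923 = 269.44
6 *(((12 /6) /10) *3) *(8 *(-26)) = -3744 /5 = -748.80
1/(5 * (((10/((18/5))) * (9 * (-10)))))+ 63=78749/1250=63.00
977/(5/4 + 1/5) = 19540/29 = 673.79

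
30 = 30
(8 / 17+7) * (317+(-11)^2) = 55626 / 17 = 3272.12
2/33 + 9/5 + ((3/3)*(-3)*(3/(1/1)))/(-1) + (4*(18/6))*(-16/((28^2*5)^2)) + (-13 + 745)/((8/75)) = 54459697991/7923300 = 6873.36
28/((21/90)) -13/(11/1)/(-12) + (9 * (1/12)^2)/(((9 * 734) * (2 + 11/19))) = 6842028185/56970144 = 120.10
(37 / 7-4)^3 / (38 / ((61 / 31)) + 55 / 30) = 266814 / 2654477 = 0.10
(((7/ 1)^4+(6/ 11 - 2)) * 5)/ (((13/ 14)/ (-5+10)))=9238250/ 143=64603.15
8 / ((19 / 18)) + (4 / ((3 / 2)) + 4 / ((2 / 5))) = 1154 / 57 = 20.25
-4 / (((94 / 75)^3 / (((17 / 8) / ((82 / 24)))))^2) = -462922119140625 / 1159671101955136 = -0.40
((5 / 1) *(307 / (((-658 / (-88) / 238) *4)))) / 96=287045 / 2256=127.24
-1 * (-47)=47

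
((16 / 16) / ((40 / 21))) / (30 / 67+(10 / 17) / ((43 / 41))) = 1028517 / 1976000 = 0.52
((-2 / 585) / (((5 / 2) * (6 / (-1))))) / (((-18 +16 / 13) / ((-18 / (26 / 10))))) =2 / 21255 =0.00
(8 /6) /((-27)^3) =-4 /59049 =-0.00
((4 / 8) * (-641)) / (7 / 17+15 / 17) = -247.66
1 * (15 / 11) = 1.36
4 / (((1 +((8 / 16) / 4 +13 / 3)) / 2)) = 192 / 131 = 1.47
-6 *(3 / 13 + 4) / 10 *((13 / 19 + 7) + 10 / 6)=-451 / 19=-23.74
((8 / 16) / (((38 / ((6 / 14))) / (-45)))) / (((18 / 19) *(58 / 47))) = -705 / 3248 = -0.22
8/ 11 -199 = -2181/ 11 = -198.27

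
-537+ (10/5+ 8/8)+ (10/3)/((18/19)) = -14323/27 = -530.48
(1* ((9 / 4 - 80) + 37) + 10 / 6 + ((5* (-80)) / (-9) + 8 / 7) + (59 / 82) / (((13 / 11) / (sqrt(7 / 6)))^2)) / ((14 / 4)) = 6203032 / 3055689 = 2.03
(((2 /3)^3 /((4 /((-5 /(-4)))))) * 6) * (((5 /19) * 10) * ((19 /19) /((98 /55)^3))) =20796875 /80471916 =0.26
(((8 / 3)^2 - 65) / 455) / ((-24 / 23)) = 11983 / 98280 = 0.12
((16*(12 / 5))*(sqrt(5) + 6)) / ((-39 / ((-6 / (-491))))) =-2304 / 31915 - 384*sqrt(5) / 31915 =-0.10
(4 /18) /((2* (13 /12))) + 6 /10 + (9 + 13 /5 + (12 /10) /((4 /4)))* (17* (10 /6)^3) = 1769233 /1755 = 1008.11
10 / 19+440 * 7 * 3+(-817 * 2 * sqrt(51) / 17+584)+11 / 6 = 1120205 / 114-1634 * sqrt(51) / 17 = 9139.94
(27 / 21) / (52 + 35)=3 / 203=0.01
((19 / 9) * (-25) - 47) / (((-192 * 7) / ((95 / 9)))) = 42655 / 54432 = 0.78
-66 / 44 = -3 / 2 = -1.50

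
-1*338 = -338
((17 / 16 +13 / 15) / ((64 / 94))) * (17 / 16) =3.01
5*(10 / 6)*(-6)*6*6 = -1800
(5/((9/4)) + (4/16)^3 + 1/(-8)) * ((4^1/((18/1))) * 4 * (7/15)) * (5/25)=8519/48600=0.18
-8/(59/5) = -0.68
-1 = -1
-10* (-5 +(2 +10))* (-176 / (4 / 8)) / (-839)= -24640 / 839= -29.37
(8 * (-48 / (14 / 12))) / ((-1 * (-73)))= -2304 / 511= -4.51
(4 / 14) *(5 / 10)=1 / 7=0.14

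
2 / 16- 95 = -759 / 8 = -94.88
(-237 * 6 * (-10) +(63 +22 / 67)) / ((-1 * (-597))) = 956983 / 39999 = 23.93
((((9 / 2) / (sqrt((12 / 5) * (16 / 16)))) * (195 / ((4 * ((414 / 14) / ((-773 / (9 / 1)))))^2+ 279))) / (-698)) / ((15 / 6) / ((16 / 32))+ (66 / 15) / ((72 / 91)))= -85640843925 * sqrt(15) / 1212541693574686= -0.00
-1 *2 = -2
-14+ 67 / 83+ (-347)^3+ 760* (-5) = -3468216104 / 83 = -41785736.19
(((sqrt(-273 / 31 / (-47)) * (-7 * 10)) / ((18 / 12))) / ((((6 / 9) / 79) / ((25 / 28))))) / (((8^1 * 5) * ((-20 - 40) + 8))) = 1975 * sqrt(397761) / 1212224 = 1.03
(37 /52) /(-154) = -37 /8008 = -0.00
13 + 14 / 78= 514 / 39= 13.18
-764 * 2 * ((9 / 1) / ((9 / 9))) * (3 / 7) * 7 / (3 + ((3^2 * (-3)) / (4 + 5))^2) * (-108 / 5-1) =388494 / 5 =77698.80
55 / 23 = 2.39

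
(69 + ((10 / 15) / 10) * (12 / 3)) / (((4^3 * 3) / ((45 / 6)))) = 2.71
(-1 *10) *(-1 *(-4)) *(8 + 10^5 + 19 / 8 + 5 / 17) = -68007255 / 17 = -4000426.76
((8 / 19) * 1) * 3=24 / 19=1.26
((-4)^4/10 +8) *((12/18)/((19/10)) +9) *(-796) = -23759008/95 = -250094.82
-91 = -91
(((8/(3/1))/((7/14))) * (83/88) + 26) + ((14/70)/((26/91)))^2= 104017/3300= 31.52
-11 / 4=-2.75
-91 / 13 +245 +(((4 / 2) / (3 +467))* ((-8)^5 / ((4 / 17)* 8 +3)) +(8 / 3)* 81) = 8298214 / 19505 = 425.44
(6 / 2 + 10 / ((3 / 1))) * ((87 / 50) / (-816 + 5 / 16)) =-4408 / 326275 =-0.01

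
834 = 834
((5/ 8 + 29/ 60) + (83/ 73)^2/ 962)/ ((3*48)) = 341325457/ 44292942720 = 0.01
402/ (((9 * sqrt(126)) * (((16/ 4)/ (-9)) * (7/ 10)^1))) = -335 * sqrt(14)/ 98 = -12.79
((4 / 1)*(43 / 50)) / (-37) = -86 / 925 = -0.09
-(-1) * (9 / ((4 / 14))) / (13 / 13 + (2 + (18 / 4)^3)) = 0.33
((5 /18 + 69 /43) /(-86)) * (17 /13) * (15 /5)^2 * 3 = -74307 /96148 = -0.77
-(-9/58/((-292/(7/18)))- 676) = 22897465/33872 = 676.00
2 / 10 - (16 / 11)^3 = -19149 / 6655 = -2.88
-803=-803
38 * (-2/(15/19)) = -96.27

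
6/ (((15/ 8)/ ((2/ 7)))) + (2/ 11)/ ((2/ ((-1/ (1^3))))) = 0.82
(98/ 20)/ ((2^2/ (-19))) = -931/ 40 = -23.28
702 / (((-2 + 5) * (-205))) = -234 / 205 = -1.14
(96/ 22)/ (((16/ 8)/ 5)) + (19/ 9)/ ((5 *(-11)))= 5381/ 495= 10.87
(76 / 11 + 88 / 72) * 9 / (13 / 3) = 16.89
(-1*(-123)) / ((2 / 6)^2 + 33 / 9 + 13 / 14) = 15498 / 593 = 26.13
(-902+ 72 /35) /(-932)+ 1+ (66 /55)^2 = 277727 /81550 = 3.41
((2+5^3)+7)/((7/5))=670/7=95.71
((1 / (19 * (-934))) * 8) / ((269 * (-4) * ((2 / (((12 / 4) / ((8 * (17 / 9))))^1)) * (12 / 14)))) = 63 / 1298439328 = 0.00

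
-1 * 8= -8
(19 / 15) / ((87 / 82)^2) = 127756 / 113535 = 1.13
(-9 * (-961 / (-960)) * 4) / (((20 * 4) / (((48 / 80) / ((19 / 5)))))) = -8649 / 121600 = -0.07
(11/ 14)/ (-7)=-11/ 98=-0.11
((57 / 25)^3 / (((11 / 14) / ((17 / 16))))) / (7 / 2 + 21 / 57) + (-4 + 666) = 3205814113 / 4812500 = 666.14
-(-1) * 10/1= 10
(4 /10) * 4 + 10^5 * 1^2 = 500008 /5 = 100001.60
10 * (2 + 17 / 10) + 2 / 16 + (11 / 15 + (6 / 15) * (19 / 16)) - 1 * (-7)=136 / 3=45.33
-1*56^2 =-3136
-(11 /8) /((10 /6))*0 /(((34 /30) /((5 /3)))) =0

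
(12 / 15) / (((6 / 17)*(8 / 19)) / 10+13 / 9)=11628 / 21211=0.55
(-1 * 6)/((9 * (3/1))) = -2/9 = -0.22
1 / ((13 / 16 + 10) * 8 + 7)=2 / 187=0.01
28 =28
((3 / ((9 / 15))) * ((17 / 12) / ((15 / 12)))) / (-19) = -17 / 57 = -0.30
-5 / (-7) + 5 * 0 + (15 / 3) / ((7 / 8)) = 45 / 7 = 6.43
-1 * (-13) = 13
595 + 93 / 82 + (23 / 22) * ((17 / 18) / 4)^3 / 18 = 596.13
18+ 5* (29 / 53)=1099 / 53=20.74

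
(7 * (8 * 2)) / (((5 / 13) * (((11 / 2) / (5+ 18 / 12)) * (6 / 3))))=9464 / 55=172.07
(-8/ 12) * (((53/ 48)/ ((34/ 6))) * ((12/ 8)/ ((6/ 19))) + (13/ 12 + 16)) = -12.01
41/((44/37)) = 1517/44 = 34.48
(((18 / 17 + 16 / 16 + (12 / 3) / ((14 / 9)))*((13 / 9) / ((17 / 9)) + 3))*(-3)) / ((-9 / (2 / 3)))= 70528 / 18207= 3.87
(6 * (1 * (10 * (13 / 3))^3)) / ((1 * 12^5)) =274625 / 139968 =1.96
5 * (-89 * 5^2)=-11125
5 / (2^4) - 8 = -123 / 16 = -7.69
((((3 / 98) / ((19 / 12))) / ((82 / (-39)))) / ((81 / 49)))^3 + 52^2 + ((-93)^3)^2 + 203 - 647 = 8257980062654973210680 / 12763686753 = 646990185709.00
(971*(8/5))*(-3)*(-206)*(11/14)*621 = 16396531272/35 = 468472322.06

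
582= 582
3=3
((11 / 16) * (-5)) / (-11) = 5 / 16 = 0.31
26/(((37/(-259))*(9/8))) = -1456/9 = -161.78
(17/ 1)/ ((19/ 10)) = 170/ 19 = 8.95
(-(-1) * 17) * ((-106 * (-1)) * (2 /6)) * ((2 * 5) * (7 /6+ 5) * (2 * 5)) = 3333700 /9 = 370411.11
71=71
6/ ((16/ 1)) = 3/ 8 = 0.38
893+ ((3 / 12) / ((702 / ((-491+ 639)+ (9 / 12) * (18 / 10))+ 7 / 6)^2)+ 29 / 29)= 9884423407215 / 11056312201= 894.01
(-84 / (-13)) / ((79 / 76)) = 6384 / 1027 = 6.22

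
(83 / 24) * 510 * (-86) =-303365 / 2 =-151682.50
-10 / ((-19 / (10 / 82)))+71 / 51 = 57859 / 39729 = 1.46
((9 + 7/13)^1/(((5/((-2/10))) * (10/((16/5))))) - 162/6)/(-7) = 31481/8125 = 3.87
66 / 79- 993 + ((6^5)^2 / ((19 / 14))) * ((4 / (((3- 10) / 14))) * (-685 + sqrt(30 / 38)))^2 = 38157778215621639819 / 28519- 74223440363520 * sqrt(285) / 361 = 1334506412576108.85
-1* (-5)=5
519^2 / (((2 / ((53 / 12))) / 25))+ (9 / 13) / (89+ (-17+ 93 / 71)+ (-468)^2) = 8019491487942429 / 539271512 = 14870971.88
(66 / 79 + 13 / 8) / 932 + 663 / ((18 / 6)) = 130175859 / 589024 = 221.00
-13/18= -0.72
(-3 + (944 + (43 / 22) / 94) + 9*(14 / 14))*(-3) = -5893929 / 2068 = -2850.06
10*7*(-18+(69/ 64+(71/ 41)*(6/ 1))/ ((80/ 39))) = -18234531/ 20992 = -868.64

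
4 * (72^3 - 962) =1489144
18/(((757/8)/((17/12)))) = 0.27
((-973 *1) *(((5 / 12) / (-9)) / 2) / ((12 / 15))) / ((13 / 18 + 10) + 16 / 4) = 4865 / 2544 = 1.91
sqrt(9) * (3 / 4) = 9 / 4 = 2.25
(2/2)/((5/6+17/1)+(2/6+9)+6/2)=6/181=0.03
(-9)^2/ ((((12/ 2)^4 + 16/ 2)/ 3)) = 243/ 1304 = 0.19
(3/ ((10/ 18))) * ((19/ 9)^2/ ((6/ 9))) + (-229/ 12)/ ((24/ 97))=-59081/ 1440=-41.03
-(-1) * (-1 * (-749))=749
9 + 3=12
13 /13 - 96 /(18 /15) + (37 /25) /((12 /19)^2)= -75.29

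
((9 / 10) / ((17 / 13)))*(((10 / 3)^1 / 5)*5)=39 / 17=2.29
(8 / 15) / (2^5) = 1 / 60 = 0.02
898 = 898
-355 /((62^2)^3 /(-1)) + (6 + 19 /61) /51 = 21868091804245 /176705532901824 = 0.12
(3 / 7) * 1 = 3 / 7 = 0.43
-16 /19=-0.84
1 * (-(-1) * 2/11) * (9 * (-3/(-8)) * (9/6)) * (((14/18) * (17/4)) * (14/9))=4.73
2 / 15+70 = 1052 / 15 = 70.13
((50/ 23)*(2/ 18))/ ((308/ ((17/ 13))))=0.00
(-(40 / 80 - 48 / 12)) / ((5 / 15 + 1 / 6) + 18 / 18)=7 / 3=2.33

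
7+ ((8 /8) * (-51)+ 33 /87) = -1265 /29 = -43.62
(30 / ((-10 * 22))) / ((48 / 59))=-59 / 352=-0.17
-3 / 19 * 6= -18 / 19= -0.95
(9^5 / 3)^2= 387420489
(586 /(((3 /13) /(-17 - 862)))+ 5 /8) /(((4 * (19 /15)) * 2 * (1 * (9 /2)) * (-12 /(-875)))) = -3569196.28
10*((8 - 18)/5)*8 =-160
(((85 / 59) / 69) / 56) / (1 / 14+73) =0.00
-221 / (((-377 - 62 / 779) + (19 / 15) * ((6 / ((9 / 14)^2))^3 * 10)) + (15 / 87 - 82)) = -294808686939 / 51098152184476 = -0.01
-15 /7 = -2.14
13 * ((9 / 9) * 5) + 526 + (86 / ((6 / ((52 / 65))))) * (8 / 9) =81161 / 135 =601.19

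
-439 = -439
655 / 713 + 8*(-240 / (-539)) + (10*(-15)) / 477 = 254583445 / 61104813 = 4.17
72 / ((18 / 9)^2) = 18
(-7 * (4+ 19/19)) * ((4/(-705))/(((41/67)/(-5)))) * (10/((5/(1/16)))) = -2345/11562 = -0.20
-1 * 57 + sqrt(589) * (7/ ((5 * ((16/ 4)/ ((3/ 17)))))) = -57 + 21 * sqrt(589)/ 340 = -55.50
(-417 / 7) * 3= -1251 / 7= -178.71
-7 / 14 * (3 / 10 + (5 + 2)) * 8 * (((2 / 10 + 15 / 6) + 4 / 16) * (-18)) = 38763 / 25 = 1550.52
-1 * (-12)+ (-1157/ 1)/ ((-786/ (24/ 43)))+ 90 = 579194/ 5633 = 102.82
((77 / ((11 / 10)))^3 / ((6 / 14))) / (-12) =-600250 / 9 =-66694.44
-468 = -468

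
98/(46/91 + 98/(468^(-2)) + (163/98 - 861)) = 124852/27344490297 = 0.00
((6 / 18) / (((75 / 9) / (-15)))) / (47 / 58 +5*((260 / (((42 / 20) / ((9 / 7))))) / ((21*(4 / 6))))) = -59682 / 5735605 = -0.01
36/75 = 12/25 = 0.48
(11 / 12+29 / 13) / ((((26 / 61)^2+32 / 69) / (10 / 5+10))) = 58.52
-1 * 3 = -3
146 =146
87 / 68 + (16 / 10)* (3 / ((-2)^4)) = 537 / 340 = 1.58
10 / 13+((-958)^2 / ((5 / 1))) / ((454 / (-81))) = -483191396 / 14755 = -32747.64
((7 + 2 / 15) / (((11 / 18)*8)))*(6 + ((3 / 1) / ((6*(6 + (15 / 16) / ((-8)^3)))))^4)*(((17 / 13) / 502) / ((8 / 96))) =0.27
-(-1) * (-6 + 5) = -1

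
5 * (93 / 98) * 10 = 2325 / 49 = 47.45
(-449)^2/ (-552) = -201601/ 552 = -365.22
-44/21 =-2.10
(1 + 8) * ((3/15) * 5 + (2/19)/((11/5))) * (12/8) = 5913/418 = 14.15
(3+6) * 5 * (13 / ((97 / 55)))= 32175 / 97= 331.70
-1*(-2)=2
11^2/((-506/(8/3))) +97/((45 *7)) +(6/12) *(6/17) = -18878/123165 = -0.15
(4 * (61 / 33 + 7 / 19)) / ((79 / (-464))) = -2579840 / 49533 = -52.08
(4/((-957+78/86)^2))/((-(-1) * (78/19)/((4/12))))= 35131/98876497824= 0.00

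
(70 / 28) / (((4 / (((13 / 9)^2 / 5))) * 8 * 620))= 169 / 3214080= 0.00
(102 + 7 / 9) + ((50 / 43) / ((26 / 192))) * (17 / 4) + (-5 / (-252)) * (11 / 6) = 117744145 / 845208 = 139.31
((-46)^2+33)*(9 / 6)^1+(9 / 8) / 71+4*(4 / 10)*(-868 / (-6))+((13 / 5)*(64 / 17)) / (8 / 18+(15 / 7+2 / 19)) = 1614549607157 / 466819320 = 3458.62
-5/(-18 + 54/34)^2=-1445/77841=-0.02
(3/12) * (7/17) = 7/68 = 0.10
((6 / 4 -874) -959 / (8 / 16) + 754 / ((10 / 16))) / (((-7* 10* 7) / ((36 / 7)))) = 20367 / 1225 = 16.63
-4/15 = -0.27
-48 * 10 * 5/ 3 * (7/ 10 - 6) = 4240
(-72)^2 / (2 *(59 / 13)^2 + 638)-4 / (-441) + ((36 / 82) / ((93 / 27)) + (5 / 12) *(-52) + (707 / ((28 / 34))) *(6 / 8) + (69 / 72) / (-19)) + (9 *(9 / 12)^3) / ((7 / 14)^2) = 394299198429301 / 611208098928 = 645.11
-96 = -96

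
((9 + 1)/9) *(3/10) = 1/3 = 0.33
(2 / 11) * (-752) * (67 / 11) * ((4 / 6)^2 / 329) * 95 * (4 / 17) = -3258880 / 129591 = -25.15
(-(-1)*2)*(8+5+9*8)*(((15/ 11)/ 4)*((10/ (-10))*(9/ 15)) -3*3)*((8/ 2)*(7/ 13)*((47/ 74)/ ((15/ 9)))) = -1284.35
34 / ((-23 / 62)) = -2108 / 23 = -91.65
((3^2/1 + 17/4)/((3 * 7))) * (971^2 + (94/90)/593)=333366185749/560385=594887.77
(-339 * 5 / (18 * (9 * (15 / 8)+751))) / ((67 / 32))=-72320 / 1234743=-0.06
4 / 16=1 / 4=0.25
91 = 91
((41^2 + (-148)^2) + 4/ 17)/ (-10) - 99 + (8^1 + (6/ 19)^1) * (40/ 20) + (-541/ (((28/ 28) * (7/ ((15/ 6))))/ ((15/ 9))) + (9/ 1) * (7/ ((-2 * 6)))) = -375529367/ 135660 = -2768.17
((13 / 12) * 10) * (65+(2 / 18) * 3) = 6370 / 9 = 707.78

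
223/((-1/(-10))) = 2230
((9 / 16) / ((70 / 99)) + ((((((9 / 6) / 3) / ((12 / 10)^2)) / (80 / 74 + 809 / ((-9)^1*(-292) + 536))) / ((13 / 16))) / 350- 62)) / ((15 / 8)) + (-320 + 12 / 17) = -230044948846613 / 653655611700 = -351.94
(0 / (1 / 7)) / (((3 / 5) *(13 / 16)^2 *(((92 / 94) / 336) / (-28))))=0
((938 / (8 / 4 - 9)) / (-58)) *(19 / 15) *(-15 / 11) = -1273 / 319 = -3.99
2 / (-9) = -2 / 9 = -0.22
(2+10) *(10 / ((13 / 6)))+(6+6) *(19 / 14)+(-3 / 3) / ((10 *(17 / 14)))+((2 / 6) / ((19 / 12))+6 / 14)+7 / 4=43488163 / 587860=73.98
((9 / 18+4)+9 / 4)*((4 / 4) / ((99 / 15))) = 45 / 44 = 1.02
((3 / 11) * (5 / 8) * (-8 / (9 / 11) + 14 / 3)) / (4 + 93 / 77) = -805 / 4812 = -0.17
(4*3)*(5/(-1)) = -60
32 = 32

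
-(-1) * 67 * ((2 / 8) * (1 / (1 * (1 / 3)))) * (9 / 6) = 603 / 8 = 75.38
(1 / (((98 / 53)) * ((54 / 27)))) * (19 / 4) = 1007 / 784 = 1.28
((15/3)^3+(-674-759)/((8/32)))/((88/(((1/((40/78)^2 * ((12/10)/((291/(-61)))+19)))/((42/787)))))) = -10333934091/42676480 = -242.15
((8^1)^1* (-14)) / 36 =-28 / 9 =-3.11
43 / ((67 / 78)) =3354 / 67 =50.06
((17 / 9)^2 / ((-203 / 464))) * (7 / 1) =-57.09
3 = 3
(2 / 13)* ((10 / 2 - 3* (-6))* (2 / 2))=3.54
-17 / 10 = -1.70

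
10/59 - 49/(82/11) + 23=80293/4838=16.60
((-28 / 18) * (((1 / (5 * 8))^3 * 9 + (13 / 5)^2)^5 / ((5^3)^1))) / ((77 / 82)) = -621530403522921856371796968209 / 3321888768000000000000000000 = -187.10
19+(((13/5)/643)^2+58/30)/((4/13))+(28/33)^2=292697166382/11256149025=26.00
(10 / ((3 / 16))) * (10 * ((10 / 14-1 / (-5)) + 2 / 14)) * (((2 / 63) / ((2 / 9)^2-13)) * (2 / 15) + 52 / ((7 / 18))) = 3875080448 / 51401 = 75389.20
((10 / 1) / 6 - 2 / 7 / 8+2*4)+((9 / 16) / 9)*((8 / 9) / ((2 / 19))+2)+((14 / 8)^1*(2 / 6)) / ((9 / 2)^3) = 1260253 / 122472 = 10.29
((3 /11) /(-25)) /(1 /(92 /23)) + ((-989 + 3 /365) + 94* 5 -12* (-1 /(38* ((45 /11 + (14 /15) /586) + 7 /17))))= -732777368047266 /1411996826075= -518.97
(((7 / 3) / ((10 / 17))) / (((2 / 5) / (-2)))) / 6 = -119 / 36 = -3.31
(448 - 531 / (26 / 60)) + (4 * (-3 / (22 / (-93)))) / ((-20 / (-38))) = -486917 / 715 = -681.00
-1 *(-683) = 683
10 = 10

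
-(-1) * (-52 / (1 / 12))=-624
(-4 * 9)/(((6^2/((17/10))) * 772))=-17/7720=-0.00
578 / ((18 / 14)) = 4046 / 9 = 449.56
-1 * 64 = -64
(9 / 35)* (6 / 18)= 3 / 35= 0.09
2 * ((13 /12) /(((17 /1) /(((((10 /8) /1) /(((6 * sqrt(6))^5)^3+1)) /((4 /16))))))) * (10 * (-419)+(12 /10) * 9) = 135824 /5301227514236492681687258182006603725 - 5959128767557363826688 * sqrt(6) /1767075838078830893895752727335534575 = -0.00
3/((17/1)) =3/17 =0.18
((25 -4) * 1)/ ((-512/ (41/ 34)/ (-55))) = 47355/ 17408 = 2.72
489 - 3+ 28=514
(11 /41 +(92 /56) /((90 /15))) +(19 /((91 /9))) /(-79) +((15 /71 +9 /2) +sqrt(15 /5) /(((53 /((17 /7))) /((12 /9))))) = 68 * sqrt(3) /1113 +1313285153 /251126148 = 5.34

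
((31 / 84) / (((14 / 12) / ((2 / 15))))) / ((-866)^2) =31 / 551217660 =0.00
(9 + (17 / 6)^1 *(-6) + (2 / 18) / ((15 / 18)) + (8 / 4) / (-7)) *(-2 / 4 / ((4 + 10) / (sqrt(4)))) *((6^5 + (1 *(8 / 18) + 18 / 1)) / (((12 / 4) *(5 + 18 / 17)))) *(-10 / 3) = -1020822800 / 1226421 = -832.36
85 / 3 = 28.33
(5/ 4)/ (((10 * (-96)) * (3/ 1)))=-1/ 2304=-0.00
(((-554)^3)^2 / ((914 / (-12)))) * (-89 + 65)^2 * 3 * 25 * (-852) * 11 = 70230517003111422269030400 / 457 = 153677280094335716124793.00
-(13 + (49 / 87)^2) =-100798 / 7569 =-13.32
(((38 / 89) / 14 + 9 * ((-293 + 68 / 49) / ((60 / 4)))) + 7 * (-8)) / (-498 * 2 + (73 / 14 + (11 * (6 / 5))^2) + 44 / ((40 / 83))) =0.32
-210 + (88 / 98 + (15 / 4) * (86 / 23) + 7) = -188.08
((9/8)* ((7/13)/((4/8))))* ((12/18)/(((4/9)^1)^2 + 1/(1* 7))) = 11907/5018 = 2.37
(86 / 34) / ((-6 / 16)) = -344 / 51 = -6.75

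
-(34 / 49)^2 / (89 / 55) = -63580 / 213689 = -0.30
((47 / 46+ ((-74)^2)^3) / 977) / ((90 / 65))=32731827041953 / 269652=121385441.39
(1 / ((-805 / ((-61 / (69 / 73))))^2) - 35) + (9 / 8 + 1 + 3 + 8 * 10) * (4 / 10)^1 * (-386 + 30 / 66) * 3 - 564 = -5427653931959719 / 135750869100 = -39982.46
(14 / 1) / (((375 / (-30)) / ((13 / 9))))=-364 / 225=-1.62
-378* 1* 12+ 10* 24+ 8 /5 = -21472 /5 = -4294.40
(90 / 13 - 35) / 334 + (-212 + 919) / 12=1532707 / 26052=58.83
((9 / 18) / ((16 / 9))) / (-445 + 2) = -9 / 14176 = -0.00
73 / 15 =4.87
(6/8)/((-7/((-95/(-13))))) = -285/364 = -0.78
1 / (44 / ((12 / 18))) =1 / 66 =0.02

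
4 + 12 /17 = 80 /17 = 4.71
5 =5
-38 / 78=-19 / 39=-0.49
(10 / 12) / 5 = 1 / 6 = 0.17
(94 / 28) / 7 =47 / 98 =0.48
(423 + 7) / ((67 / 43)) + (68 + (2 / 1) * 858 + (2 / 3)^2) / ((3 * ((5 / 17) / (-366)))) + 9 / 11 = -4907828119 / 6633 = -739910.77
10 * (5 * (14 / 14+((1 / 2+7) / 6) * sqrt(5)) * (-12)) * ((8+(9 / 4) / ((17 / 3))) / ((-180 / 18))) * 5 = 42825 / 17+214125 * sqrt(5) / 68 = 9560.27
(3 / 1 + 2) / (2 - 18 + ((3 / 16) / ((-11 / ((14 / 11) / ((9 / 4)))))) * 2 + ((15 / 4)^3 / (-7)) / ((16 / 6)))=-1300992 / 4903267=-0.27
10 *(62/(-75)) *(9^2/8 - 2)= -403/6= -67.17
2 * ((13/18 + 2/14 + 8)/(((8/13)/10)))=72605/252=288.12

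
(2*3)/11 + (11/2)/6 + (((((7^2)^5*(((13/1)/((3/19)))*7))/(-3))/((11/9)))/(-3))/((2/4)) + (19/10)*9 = 591999643427/20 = 29599982171.35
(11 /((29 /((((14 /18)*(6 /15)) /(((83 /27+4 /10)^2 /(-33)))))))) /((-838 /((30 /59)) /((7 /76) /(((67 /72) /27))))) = 2143478700 /4096774329773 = 0.00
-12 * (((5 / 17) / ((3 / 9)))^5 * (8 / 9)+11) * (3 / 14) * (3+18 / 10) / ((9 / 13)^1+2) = -91503886032 / 1739324825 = -52.61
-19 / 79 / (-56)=19 / 4424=0.00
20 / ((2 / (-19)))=-190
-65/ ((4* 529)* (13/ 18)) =-45/ 1058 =-0.04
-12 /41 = -0.29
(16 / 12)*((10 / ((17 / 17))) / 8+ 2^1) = 4.33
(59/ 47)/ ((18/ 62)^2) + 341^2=442738466/ 3807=116295.89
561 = 561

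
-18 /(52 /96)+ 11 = -289 /13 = -22.23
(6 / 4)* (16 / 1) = 24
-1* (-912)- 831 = 81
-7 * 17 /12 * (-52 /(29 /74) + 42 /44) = 10001593 /7656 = 1306.37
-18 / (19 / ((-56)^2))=-56448 / 19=-2970.95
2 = 2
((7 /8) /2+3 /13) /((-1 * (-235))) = 139 /48880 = 0.00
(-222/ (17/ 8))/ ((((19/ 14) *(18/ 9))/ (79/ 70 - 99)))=357864/ 95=3766.99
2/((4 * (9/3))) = 0.17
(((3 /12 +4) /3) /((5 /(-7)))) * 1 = -1.98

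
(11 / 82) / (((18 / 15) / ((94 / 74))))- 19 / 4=-20971 / 4551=-4.61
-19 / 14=-1.36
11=11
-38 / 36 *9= -19 / 2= -9.50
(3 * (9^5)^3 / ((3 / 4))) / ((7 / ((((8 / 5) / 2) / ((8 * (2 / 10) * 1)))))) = 411782264189298 / 7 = 58826037741328.29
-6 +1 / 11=-65 / 11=-5.91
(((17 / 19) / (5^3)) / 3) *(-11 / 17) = -11 / 7125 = -0.00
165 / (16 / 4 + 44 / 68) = 2805 / 79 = 35.51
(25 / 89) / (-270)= -5 / 4806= -0.00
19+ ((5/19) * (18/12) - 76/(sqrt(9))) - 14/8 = -1753/228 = -7.69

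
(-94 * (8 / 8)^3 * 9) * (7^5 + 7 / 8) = -14219462.25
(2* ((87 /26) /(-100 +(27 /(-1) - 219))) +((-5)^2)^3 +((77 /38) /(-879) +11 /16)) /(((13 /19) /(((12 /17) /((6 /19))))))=178420210728421 /3495107928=51048.56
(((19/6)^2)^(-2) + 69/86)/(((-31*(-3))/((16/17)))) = 24276280/2953204181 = 0.01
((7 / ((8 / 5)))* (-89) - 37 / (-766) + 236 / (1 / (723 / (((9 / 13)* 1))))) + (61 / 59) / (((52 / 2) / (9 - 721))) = 1734682396675 / 7050264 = 246045.03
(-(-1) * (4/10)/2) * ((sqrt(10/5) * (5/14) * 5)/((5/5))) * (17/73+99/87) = 7255 * sqrt(2)/14819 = 0.69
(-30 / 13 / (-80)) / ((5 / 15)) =9 / 104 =0.09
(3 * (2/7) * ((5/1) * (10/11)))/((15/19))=4.94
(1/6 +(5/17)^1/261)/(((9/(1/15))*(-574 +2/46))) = -34247/15814665990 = -0.00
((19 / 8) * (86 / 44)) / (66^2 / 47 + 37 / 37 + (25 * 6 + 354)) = 38399 / 4944016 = 0.01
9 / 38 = 0.24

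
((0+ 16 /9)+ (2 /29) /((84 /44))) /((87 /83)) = 275062 /158949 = 1.73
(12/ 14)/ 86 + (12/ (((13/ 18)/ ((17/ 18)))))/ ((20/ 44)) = 675639/ 19565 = 34.53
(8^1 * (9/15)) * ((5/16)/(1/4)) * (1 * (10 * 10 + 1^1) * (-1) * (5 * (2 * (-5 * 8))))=242400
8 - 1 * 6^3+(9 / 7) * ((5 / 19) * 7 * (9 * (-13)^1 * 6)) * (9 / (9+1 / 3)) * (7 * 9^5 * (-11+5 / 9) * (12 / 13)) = 121391749268 / 19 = 6389039435.16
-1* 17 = -17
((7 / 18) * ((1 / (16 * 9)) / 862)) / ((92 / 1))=7 / 205555968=0.00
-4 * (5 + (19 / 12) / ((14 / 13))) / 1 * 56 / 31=-4348 / 93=-46.75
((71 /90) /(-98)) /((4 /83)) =-5893 /35280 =-0.17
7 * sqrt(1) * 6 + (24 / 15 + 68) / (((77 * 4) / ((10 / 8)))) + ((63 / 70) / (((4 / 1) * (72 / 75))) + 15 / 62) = 6532173 / 152768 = 42.76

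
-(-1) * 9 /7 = 1.29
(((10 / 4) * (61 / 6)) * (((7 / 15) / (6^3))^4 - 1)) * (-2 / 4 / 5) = 6722175951213539 / 2644790538240000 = 2.54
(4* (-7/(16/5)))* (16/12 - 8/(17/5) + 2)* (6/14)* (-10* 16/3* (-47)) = -470000/51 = -9215.69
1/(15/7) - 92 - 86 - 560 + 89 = -9728/15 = -648.53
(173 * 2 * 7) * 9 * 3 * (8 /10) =52315.20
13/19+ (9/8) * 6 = 565/76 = 7.43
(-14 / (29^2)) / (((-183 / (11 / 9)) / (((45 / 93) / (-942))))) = -385 / 6741413109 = -0.00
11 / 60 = 0.18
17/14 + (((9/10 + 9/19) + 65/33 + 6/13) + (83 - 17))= 20260714/285285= 71.02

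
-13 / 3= -4.33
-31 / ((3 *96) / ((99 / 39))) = -341 / 1248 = -0.27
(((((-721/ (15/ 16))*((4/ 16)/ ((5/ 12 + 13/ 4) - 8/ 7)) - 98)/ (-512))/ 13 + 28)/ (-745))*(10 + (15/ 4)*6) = -24716839/ 20216320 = -1.22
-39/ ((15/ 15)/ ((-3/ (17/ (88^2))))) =906048/ 17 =53296.94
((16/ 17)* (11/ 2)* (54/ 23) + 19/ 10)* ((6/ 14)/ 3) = 54949/ 27370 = 2.01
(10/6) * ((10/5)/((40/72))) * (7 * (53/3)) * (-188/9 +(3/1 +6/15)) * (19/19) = -583954/45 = -12976.76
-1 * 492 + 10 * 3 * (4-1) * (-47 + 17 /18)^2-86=3425801 /18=190322.28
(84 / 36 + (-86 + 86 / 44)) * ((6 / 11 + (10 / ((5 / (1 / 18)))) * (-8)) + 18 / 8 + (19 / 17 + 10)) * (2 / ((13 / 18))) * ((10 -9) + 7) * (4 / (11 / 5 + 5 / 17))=-9457056940 / 250107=-37812.04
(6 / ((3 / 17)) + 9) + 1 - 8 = 36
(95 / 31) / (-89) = -0.03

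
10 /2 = 5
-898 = -898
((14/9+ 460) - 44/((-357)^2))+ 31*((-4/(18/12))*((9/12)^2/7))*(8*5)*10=-93275150/42483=-2195.59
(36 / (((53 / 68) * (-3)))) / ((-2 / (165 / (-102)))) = -660 / 53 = -12.45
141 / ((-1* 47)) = -3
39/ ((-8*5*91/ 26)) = -39/ 140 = -0.28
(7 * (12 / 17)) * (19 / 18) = 266 / 51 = 5.22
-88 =-88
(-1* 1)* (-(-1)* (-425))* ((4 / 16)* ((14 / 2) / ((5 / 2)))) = 595 / 2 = 297.50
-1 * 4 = -4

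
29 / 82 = 0.35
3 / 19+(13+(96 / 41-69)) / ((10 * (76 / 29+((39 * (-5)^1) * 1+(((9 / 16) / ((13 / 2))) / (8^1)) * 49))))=670214537 / 3605943481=0.19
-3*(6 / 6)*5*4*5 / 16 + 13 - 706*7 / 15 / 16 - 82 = -13001 / 120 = -108.34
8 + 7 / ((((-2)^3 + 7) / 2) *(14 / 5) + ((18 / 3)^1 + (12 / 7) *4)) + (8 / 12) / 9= 94033 / 10827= 8.69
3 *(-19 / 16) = -3.56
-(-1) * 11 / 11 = 1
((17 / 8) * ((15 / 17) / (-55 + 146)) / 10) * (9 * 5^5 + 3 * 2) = 84393 / 1456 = 57.96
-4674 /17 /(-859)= 0.32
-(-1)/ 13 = 1/ 13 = 0.08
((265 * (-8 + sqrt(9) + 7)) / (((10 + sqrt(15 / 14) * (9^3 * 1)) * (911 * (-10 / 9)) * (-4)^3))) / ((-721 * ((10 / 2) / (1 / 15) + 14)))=477 / 212993143630256- 347733 * sqrt(210) / 29819040108235840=-0.00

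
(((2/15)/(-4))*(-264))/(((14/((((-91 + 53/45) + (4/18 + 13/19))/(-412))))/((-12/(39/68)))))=-12636712/4452175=-2.84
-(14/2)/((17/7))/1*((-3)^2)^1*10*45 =-198450/17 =-11673.53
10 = 10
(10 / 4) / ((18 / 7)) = 0.97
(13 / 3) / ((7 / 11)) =143 / 21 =6.81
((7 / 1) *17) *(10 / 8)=595 / 4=148.75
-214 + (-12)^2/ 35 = -7346/ 35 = -209.89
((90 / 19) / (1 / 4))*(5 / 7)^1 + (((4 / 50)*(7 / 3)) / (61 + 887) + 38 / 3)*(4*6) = 250228324 / 788025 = 317.54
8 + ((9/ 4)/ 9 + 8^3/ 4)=545/ 4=136.25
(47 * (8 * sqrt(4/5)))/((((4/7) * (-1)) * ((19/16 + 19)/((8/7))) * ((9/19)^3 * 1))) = -8687104 * sqrt(5)/61965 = -313.48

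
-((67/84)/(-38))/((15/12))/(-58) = -67/231420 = -0.00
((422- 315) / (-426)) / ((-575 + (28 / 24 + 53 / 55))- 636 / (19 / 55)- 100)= 111815 / 1119122803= 0.00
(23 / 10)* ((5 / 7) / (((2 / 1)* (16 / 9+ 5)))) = 207 / 1708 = 0.12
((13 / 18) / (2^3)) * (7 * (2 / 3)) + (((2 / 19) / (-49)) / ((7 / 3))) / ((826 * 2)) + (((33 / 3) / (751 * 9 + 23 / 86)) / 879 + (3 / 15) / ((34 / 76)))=0.87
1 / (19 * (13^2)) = 0.00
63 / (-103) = -63 / 103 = -0.61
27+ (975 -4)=998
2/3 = 0.67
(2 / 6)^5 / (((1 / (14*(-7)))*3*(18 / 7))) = -343 / 6561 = -0.05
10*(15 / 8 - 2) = -5 / 4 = -1.25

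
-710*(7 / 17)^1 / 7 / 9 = -710 / 153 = -4.64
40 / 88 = 5 / 11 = 0.45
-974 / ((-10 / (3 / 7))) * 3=4383 / 35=125.23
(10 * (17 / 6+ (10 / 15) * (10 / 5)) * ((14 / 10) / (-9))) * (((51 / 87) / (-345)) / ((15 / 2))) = 238 / 162081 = 0.00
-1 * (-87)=87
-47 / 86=-0.55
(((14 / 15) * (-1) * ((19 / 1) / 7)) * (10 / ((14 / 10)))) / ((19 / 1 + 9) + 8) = -95 / 189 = -0.50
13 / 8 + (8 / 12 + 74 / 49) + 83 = 102079 / 1176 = 86.80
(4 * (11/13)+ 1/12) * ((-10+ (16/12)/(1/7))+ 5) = 541/36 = 15.03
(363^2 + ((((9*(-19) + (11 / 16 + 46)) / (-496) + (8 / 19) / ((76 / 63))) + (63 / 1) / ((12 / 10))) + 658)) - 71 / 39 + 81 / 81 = 132479.28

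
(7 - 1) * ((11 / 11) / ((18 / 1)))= 1 / 3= 0.33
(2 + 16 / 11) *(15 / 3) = 190 / 11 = 17.27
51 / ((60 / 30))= 25.50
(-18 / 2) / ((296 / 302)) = -1359 / 148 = -9.18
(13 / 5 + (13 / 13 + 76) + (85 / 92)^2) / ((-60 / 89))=-303026933 / 2539200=-119.34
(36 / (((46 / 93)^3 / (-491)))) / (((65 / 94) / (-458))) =76513167827658 / 790855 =96747403.54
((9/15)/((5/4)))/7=12/175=0.07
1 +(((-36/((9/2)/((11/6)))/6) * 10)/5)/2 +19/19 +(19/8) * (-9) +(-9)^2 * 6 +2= 33565/72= 466.18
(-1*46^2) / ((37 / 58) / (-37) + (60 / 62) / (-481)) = 109903.14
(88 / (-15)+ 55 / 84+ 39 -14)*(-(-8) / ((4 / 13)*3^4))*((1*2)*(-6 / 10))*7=-108043 / 2025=-53.35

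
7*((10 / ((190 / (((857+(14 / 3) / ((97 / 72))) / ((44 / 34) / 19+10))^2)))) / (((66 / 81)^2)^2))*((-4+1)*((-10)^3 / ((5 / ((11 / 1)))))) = 40292295.06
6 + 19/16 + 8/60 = 1757/240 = 7.32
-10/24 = -5/12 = -0.42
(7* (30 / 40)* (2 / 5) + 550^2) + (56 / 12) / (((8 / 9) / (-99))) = 6039647 / 20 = 301982.35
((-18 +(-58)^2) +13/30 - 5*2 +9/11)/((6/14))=7709051/990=7786.92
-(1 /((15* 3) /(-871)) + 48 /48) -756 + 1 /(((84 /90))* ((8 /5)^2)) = -29724949 /40320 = -737.23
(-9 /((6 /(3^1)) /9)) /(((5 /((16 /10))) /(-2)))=648 /25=25.92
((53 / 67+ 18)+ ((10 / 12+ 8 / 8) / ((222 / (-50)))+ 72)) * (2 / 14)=4032853 / 312354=12.91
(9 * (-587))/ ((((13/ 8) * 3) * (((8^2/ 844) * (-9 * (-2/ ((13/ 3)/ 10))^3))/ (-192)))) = 20931833/ 6750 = 3101.01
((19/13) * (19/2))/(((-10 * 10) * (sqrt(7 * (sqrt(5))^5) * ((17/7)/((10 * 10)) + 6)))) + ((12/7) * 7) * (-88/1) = -1056 -361 * 5^(3/4) * sqrt(7)/2741050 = -1056.00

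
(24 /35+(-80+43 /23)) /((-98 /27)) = 1683261 /78890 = 21.34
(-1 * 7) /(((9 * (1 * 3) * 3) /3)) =-7 /27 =-0.26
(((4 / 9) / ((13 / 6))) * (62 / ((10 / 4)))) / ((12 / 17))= 4216 / 585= 7.21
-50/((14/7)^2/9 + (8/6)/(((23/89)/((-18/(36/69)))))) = 225/799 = 0.28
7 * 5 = 35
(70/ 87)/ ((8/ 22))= 385/ 174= 2.21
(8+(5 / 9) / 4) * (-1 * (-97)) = 28421 / 36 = 789.47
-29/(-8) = 29/8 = 3.62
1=1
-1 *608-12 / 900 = -45601 / 75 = -608.01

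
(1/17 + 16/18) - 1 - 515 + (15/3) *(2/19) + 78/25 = -37166429/72675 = -511.41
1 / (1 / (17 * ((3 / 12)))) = 17 / 4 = 4.25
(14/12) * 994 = 1159.67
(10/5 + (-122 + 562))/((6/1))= 221/3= 73.67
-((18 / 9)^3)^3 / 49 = -512 / 49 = -10.45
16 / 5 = 3.20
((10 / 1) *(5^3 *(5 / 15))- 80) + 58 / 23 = 23404 / 69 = 339.19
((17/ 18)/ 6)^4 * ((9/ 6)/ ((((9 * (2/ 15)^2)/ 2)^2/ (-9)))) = -52200625/ 40310784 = -1.29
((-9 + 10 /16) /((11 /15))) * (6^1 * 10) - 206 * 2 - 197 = -28473 /22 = -1294.23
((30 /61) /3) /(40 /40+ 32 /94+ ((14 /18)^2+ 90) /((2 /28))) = 7614 /58976813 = 0.00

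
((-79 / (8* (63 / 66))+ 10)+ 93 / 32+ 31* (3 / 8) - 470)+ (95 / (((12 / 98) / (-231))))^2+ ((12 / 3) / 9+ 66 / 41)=2654820778079431 / 82656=32118911852.49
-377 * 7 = -2639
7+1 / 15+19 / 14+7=3239 / 210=15.42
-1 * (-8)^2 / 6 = -32 / 3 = -10.67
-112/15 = -7.47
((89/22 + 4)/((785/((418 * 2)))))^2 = 45239076/616225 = 73.41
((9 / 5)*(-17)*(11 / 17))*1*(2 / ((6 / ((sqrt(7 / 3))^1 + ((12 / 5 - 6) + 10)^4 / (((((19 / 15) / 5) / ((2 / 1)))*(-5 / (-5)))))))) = -207618048 / 2375 - 11*sqrt(21) / 5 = -87428.21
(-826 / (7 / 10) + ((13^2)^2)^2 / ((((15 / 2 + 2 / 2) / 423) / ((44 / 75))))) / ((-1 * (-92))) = 2530396571167 / 9775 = 258864099.35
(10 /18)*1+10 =95 /9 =10.56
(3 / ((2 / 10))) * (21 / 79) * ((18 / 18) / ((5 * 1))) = 63 / 79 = 0.80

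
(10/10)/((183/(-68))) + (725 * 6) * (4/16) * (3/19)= 1191491/6954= 171.34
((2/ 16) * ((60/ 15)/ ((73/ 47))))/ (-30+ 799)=47/ 112274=0.00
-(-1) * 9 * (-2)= -18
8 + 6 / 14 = 59 / 7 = 8.43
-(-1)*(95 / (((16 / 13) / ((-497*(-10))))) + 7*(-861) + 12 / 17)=51352999 / 136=377595.58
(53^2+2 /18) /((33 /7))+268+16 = 261322 /297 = 879.87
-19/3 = -6.33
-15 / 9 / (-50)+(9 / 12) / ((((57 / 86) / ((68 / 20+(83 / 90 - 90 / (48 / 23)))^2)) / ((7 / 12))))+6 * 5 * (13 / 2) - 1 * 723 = 27533458381 / 59097600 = 465.90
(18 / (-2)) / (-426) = 3 / 142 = 0.02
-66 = -66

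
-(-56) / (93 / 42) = 784 / 31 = 25.29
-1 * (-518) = 518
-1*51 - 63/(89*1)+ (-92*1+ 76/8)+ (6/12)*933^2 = 38724816/89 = 435110.29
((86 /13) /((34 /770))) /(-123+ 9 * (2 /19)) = -629090 /512499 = -1.23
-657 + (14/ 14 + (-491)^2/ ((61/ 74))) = 17799978/ 61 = 291802.92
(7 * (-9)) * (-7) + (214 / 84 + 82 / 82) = 18671 / 42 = 444.55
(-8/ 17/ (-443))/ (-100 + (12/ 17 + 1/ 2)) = -16/ 1488037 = -0.00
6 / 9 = 2 / 3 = 0.67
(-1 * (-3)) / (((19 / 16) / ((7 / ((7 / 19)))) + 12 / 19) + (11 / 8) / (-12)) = 5472 / 1057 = 5.18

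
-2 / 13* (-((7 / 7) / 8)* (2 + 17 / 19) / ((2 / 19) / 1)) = 55 / 104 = 0.53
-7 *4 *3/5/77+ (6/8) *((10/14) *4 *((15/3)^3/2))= 102957/770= 133.71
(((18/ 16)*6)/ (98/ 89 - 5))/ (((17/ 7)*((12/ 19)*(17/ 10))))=-0.66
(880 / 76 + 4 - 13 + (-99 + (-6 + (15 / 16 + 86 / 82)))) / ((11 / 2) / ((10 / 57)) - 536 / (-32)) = -6259095 / 2997592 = -2.09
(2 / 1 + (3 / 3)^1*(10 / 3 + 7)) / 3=37 / 9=4.11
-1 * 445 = -445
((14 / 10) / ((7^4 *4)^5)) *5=1 / 11672468669822098432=0.00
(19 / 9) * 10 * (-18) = -380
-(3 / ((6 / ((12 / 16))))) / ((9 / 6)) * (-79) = 79 / 4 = 19.75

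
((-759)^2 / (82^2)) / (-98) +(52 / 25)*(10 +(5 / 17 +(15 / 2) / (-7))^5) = 7756363542013207 / 401146050229190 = 19.34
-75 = -75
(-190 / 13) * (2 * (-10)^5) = 38000000 / 13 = 2923076.92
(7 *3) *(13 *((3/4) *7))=5733/4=1433.25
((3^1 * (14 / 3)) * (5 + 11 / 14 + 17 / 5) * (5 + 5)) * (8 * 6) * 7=432096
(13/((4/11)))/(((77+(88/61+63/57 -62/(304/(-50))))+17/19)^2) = 768356732/176573922849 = 0.00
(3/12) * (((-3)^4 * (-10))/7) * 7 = -405/2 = -202.50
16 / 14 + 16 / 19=264 / 133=1.98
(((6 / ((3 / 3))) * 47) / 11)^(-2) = 121 / 79524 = 0.00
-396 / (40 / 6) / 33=-9 / 5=-1.80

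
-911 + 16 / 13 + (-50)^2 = 20673 / 13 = 1590.23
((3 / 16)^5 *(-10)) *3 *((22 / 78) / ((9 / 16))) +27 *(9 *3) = 729.00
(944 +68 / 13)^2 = 901039.05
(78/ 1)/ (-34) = -39/ 17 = -2.29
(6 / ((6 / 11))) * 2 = 22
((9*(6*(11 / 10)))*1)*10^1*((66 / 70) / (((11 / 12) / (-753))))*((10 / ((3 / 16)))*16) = -392585801.14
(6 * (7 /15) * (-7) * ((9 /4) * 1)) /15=-147 /50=-2.94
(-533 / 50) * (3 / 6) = -533 / 100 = -5.33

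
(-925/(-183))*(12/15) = 740/183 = 4.04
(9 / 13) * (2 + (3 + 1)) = 54 / 13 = 4.15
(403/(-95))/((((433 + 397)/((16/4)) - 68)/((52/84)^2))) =-4394/377055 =-0.01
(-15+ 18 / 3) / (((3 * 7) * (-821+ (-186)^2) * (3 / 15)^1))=-3 / 47285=-0.00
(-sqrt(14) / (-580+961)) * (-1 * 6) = 2 * sqrt(14) / 127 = 0.06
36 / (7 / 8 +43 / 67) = 23.73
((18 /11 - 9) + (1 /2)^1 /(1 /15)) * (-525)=-1575 /22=-71.59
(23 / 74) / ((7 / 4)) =46 / 259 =0.18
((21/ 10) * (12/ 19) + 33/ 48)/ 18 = 3061/ 27360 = 0.11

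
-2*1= -2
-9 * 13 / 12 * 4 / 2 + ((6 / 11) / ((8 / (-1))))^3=-1661115 / 85184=-19.50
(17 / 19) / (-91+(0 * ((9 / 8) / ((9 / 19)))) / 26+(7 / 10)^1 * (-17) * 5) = -34 / 5719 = -0.01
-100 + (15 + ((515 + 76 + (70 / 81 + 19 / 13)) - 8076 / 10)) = -1575679 / 5265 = -299.27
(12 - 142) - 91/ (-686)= -129.87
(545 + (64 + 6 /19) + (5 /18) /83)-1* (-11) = 17608379 /28386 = 620.32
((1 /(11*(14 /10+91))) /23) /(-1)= -0.00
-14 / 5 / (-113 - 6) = 2 / 85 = 0.02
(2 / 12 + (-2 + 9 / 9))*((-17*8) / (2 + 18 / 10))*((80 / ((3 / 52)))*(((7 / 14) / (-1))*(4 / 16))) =-884000 / 171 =-5169.59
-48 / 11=-4.36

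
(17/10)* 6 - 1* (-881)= 4456/5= 891.20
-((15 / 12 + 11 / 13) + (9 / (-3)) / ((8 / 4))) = -0.60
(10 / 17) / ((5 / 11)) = 1.29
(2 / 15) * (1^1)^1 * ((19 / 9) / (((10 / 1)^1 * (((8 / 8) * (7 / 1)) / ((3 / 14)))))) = 19 / 22050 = 0.00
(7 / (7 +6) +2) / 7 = 33 / 91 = 0.36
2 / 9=0.22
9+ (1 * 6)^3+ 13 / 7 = 1588 / 7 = 226.86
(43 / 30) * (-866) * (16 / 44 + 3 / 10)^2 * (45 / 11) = -297661953 / 133100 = -2236.38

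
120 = 120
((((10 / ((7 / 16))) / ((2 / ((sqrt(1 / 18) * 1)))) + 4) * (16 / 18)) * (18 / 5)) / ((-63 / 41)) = -2624 / 315-5248 * sqrt(2) / 1323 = -13.94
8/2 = 4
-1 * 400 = -400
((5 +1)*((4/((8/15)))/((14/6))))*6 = 810/7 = 115.71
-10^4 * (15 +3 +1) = -190000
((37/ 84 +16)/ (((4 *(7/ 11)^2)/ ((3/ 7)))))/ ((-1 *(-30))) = 167101/ 1152480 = 0.14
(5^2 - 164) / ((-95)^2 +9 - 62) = -139 / 8972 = -0.02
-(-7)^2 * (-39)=1911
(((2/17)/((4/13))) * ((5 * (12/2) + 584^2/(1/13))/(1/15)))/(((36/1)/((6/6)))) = 144097135/204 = 706358.50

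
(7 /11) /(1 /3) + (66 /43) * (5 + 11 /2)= 18.03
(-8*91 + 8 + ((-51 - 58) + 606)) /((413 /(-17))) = 3791 /413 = 9.18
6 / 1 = 6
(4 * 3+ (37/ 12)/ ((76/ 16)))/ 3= 4.22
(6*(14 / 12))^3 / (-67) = -343 / 67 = -5.12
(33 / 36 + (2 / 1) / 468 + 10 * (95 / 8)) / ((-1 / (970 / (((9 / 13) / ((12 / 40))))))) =-2716291 / 54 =-50301.69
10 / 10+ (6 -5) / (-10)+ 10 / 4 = 17 / 5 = 3.40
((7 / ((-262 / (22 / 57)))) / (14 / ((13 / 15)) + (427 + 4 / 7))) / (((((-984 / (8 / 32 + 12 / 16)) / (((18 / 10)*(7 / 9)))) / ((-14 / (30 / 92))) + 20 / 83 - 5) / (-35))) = 4588092509 / 65499126349341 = 0.00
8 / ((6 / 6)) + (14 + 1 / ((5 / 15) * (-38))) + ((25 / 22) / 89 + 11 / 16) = 6732467 / 297616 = 22.62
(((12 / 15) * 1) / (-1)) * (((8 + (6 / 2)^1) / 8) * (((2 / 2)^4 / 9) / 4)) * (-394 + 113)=3091 / 360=8.59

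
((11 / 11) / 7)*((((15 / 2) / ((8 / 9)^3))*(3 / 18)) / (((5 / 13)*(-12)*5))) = -3159 / 286720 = -0.01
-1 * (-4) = 4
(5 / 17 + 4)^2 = 5329 / 289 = 18.44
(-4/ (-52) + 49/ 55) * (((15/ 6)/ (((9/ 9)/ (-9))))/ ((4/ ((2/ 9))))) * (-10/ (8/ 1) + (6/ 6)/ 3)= 173/ 156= 1.11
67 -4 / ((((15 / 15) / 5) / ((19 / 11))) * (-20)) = 756 / 11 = 68.73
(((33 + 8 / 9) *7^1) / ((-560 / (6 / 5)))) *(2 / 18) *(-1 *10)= 0.56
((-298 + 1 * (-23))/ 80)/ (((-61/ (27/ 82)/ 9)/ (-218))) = -42.49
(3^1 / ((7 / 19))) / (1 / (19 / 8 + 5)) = 3363 / 56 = 60.05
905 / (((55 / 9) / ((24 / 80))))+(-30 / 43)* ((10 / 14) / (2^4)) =5879823 / 132440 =44.40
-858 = -858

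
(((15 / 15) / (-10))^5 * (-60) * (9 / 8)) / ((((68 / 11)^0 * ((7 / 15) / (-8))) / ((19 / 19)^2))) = -81 / 7000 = -0.01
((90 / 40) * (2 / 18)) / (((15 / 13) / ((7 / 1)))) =91 / 60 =1.52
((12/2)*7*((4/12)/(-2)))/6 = -7/6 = -1.17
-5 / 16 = -0.31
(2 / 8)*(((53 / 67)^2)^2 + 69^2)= 47973688781 / 40302242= 1190.35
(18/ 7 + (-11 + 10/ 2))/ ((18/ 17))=-68/ 21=-3.24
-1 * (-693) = 693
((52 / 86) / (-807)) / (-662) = 13 / 11486031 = 0.00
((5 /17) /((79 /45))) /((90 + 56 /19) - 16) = 4275 /1963466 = 0.00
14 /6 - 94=-275 /3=-91.67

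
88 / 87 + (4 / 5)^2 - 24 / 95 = 57808 / 41325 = 1.40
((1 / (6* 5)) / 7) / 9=1 / 1890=0.00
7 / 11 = 0.64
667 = 667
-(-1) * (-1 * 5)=-5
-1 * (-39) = 39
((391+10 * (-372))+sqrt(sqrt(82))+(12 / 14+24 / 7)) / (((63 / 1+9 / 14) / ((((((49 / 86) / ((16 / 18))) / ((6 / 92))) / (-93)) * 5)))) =131143355 / 4750812 - 39445 * 82^(1 / 4) / 4750812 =27.58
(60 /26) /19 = 30 /247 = 0.12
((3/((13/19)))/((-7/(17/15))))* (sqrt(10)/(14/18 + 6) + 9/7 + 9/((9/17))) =-13.31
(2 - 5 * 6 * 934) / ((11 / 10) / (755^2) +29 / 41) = -6548093784500 / 165307701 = -39611.55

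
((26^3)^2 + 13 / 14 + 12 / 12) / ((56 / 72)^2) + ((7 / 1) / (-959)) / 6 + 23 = 510656717.13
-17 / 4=-4.25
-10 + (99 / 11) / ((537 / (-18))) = -10.30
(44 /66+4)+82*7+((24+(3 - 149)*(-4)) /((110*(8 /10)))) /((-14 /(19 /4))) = 576.32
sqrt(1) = 1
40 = 40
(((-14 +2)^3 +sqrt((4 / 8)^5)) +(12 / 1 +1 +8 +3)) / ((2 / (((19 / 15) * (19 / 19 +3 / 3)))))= -10792 / 5 +19 * sqrt(2) / 120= -2158.18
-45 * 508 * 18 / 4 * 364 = -37444680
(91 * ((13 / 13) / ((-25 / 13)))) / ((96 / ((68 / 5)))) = -20111 / 3000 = -6.70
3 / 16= 0.19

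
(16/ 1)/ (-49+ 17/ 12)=-192/ 571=-0.34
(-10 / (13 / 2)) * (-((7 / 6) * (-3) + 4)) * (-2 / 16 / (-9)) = 5 / 468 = 0.01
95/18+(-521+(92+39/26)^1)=-3800/9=-422.22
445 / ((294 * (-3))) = -445 / 882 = -0.50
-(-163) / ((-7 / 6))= -978 / 7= -139.71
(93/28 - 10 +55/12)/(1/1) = -44/21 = -2.10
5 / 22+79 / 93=1.08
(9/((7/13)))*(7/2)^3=5733/8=716.62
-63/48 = -21/16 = -1.31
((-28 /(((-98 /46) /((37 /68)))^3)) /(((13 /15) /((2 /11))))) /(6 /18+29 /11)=27733277295 /841581885872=0.03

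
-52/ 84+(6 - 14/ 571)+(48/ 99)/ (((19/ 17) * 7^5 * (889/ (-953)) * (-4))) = 28653120645113/ 5349283438191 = 5.36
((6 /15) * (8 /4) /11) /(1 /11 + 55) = 2 /1515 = 0.00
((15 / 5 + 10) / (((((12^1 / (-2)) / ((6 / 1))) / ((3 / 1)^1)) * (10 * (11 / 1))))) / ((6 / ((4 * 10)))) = -26 / 11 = -2.36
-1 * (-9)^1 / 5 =9 / 5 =1.80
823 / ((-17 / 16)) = -13168 / 17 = -774.59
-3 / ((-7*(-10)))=-3 / 70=-0.04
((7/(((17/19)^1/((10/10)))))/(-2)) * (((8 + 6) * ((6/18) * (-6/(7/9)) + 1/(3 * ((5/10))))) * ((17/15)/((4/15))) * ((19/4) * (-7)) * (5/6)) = -442225/36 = -12284.03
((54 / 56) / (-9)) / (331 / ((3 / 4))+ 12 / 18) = -3 / 12376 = -0.00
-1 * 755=-755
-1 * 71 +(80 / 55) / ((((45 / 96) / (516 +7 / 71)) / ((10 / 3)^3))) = 3747751669 / 63261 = 59242.69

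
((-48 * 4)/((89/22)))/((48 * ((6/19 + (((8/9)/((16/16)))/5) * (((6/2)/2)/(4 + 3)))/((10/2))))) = -438900/31417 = -13.97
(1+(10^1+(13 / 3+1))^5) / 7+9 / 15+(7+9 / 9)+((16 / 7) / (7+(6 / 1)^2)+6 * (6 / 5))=44287889822 / 365715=121099.46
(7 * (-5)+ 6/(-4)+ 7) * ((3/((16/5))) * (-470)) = 207975/16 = 12998.44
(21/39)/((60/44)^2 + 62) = 0.01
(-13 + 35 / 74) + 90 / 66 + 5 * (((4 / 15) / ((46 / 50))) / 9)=-5561627 / 505494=-11.00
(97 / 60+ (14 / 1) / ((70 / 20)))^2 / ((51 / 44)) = 1249259 / 45900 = 27.22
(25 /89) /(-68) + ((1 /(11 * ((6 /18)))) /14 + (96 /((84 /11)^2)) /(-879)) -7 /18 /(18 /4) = -5647078201 /77417710524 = -0.07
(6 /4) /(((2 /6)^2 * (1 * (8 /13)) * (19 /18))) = 3159 /152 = 20.78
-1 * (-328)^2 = -107584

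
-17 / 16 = -1.06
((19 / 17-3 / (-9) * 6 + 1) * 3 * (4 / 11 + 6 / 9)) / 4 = 35 / 11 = 3.18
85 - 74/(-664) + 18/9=28921/332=87.11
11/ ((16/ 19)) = 209/ 16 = 13.06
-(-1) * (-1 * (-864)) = 864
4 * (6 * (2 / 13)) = 48 / 13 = 3.69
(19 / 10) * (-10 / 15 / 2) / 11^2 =-19 / 3630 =-0.01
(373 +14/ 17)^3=256653188875/ 4913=52239606.94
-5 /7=-0.71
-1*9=-9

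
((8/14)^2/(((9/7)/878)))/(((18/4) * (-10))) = -14048/2835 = -4.96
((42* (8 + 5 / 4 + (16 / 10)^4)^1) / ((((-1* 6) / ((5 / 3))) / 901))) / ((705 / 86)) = -10714880309 / 528750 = -20264.55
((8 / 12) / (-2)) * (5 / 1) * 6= -10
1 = 1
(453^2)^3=8641501547944329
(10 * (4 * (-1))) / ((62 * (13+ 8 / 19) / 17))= -0.82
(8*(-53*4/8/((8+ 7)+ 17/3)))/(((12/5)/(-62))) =265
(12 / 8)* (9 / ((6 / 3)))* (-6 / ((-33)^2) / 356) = -9 / 86152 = -0.00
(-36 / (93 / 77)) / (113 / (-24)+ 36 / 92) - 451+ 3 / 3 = -32732802 / 73873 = -443.10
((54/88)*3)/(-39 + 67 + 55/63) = 5103/80036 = 0.06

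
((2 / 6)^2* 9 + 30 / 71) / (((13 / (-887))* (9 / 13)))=-89587 / 639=-140.20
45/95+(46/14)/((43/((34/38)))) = 3100/5719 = 0.54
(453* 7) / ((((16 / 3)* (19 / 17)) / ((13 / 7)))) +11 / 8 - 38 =289205 / 304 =951.33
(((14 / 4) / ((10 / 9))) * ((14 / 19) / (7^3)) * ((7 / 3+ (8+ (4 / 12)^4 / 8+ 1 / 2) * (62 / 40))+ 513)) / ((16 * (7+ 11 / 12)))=6849499 / 242592000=0.03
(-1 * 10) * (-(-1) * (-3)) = 30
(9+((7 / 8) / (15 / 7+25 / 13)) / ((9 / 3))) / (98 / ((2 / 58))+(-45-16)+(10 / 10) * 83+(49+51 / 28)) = 0.00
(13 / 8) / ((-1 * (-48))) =13 / 384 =0.03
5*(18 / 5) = 18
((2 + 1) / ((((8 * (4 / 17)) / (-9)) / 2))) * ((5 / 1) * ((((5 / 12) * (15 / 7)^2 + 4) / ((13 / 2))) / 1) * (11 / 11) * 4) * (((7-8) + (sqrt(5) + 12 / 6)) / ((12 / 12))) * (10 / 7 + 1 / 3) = -32805495 * sqrt(5) / 35672-32805495 / 35672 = -2976.03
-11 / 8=-1.38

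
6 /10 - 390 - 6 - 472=-4337 /5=-867.40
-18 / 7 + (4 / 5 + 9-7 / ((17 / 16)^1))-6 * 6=-21039 / 595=-35.36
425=425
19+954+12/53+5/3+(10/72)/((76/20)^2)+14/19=672008809/688788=975.64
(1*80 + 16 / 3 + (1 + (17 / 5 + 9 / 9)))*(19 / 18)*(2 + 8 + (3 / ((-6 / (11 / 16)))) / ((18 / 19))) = 143543309 / 155520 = 922.99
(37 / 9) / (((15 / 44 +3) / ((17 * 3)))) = 27676 / 441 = 62.76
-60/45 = -1.33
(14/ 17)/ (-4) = -0.21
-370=-370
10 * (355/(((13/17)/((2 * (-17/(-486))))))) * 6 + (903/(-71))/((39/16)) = 145294804/74763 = 1943.41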